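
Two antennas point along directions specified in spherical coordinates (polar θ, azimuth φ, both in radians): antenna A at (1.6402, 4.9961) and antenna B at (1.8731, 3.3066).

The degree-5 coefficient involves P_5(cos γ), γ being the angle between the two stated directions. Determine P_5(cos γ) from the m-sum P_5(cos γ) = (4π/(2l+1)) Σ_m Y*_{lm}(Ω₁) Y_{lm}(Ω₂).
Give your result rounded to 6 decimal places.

Addition theorem: P_5(cos γ) = (4π/11) Σ_m Y*_{lm}(Ω₁) Y_{lm}(Ω₂), m = −5…5:
  [-5]  conj(Y_{5,-5})(Ω₁) = +0.453268-0.069544i ; Y_{5,-5}(Ω₂) = -0.249712+0.270336i ; Δ = -0.094386+0.139901i
  [-4]  conj(Y_{5,-4})(Ω₁) = -0.042568-0.091378i ; Y_{5,-4}(Ω₂) = -0.286712+0.222532i ; Δ = +0.032539+0.016726i
  [-3]  conj(Y_{5,-3})(Ω₁) = +0.247106-0.216581i ; Y_{5,-3}(Ω₂) = +0.053570-0.028920i ; Δ = +0.006974-0.018749i
  [-2]  conj(Y_{5,-2})(Ω₁) = -0.097211-0.061956i ; Y_{5,-2}(Ω₂) = +0.319350-0.109391i ; Δ = -0.037822-0.009152i
  [-1]  conj(Y_{5,-1})(Ω₁) = +0.083459-0.286235i ; Y_{5,-1}(Ω₂) = +0.022902-0.003814i ; Δ = +0.000820-0.006874i
  [+0]  conj(Y_{5,0})(Ω₁) = -0.118936-0.000000i ; Y_{5,0}(Ω₂) = -0.323476+0.000000i ; Δ = +0.038473+0.000000i
  [+1]  conj(Y_{5,1})(Ω₁) = -0.083459-0.286235i ; Y_{5,1}(Ω₂) = -0.022902-0.003814i ; Δ = +0.000820+0.006874i
  [+2]  conj(Y_{5,2})(Ω₁) = -0.097211+0.061956i ; Y_{5,2}(Ω₂) = +0.319350+0.109391i ; Δ = -0.037822+0.009152i
  [+3]  conj(Y_{5,3})(Ω₁) = -0.247106-0.216581i ; Y_{5,3}(Ω₂) = -0.053570-0.028920i ; Δ = +0.006974+0.018749i
  [+4]  conj(Y_{5,4})(Ω₁) = -0.042568+0.091378i ; Y_{5,4}(Ω₂) = -0.286712-0.222532i ; Δ = +0.032539-0.016726i
  [+5]  conj(Y_{5,5})(Ω₁) = -0.453268-0.069544i ; Y_{5,5}(Ω₂) = +0.249712+0.270336i ; Δ = -0.094386-0.139901i
Σ over m = -0.145277+0.000000i; ×(4π/11) → -0.165964+0.000000i. Real part: -0.165964

-0.165964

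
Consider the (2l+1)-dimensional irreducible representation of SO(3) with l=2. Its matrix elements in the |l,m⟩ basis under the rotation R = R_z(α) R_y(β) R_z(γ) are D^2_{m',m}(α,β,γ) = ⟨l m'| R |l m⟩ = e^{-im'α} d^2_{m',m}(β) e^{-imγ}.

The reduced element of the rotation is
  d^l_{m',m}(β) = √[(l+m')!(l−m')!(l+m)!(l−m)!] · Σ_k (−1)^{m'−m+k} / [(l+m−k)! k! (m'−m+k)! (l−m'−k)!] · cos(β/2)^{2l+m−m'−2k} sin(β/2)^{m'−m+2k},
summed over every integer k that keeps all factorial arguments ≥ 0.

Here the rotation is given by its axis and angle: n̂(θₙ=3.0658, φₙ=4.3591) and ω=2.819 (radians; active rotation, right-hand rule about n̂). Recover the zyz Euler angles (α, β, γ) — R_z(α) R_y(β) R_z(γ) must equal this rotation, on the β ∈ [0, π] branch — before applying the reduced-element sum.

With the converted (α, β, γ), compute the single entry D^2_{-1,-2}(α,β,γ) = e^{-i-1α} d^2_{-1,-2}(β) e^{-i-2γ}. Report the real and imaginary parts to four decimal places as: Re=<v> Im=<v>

Re=-0.1102 Im=0.0991

Axis–angle → zyz. n̂ = (sinθₙcosφₙ, sinθₙsinφₙ, cosθₙ) = (-0.026198, -0.071044, -0.997129), ω = 2.8190.
R = I cosω + sinω [n̂]ₓ + (1−cosω) n̂n̂ᵀ gives
  R = [-0.947079, +0.319743, +0.028375; -0.312490, -0.938583, +0.146331; +0.073421, +0.129720, +0.988829]
β = atan2(√(R₁₃²+R₂₃²), R₃₃) = 0.149614; α = atan2(R₂₃, R₁₃) mod 2π = 1.379260; γ = atan2(R₃₂, −R₃₁) mod 2π = 2.085838
Split into d^2_{-1,-2}(β=0.1496) × two z-phases.
Half-angle: c=0.997203, s=0.074737. N=√(1·6·1·24)=12.000000
k∈{0} keeps every argument non-negative
  k=0: (−1)^1·12.0000/(6)·0.9972^3·0.0747^1 = -0.148224
d^2_{-1,-2}(0.1496) = -0.148224
Phases: e^{-i·(-1)·1.3793}=+0.190367+0.981713i, e^{-i·(-2)·2.0858}=-0.514747-0.857342i ⇒ D=-0.110230+0.099094i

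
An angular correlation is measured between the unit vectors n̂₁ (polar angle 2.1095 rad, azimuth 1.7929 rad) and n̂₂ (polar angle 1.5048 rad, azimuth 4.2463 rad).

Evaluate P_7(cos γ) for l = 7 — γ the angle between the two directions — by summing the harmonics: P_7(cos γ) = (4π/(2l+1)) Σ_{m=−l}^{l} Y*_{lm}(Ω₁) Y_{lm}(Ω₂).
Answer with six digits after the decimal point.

-0.164450

Expand P_7 via completeness: Σ_{m} conj(Y_{7,m}) at Ω₁ times Y_{7,m} at Ω₂ —
  m=-7: Y*=0.17167 - 0.00276j  Y=-0.05946 + 0.48887j  product -0.00886 + 0.08409j
  m=-6: Y*=0.09058 + 0.37310j  Y=0.11461 - 0.04119j  product 0.02575 + 0.03903j
  m=-5: Y*=-0.37096 + 0.18392j  Y=0.24829 + 0.23582j  product -0.13548 - 0.04181j
  m=-4: Y*=-0.05433 - 0.06686j  Y=0.04086 - 0.13518j  product -0.01126 + 0.00461j
  m=-3: Y*=-0.19311 + 0.24560j  Y=0.29405 - 0.05124j  product -0.04420 + 0.08211j
  m=-2: Y*=-0.21604 - 0.10282j  Y=-0.08894 - 0.11981j  product 0.00690 + 0.03503j
  m=-1: Y*=-0.04908 + 0.21732j  Y=0.12666 - 0.25178j  product 0.04850 + 0.03988j
  m=+0: Y*=-0.27054 + 0.00000j  Y=-0.15150 + 0.00000j  product 0.04099 + 0.00000j
  m=+1: Y*=0.04908 + 0.21732j  Y=-0.12666 - 0.25178j  product 0.04850 - 0.03988j
  m=+2: Y*=-0.21604 + 0.10282j  Y=-0.08894 + 0.11981j  product 0.00690 - 0.03503j
  m=+3: Y*=0.19311 + 0.24560j  Y=-0.29405 - 0.05124j  product -0.04420 - 0.08211j
  m=+4: Y*=-0.05433 + 0.06686j  Y=0.04086 + 0.13518j  product -0.01126 - 0.00461j
  m=+5: Y*=0.37096 + 0.18392j  Y=-0.24829 + 0.23582j  product -0.13548 + 0.04181j
  m=+6: Y*=0.09058 - 0.37310j  Y=0.11461 + 0.04119j  product 0.02575 - 0.03903j
  m=+7: Y*=-0.17167 - 0.00276j  Y=0.05946 + 0.48887j  product -0.00886 - 0.08409j
Accumulated sum -0.19630 + 0.00000j; after 4π/(2l+1) scaling, -0.16445 + 0.00000j ⇒ P_7 = -0.164450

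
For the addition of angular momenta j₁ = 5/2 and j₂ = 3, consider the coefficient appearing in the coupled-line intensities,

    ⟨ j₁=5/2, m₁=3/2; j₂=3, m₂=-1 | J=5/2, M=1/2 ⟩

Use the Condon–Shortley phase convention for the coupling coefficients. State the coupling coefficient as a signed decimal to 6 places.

triangle: 3!×2!×3!/9! = 72/362880
(j±m)!: 4!×1!×2!×4!×3!×2! = 13824
prefactor² = (2J+1)×Δ×N² = 576/35
  k=0: +1/(0!×3!×1!×2!×1!×1!) = 1/12
  k=1: −1/(1!×2!×0!×1!×2!×2!) = -1/8
Σ = -1/24  ⇒  CG² = 576/35×(-1/24)² = 1/35
CG = −√(1/35) = -0.169031

-0.169031  (= −√(1/35))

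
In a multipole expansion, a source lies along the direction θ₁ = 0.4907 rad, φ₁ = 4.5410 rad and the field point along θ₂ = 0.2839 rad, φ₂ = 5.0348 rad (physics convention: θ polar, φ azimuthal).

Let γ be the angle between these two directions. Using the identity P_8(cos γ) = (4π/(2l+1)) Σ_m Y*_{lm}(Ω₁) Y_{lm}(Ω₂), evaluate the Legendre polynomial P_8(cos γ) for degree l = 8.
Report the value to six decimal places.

0.043353

Addition theorem: P_8(cos γ) = (4π/17) Σ_m Y*_{lm}(Ω₁) Y_{lm}(Ω₂), m = −8…8:
  term(m=-8) = (-0.000000, 0.000000)   from Y*(Ω₁)=(0.000249, -0.001229), Y(Ω₂)=(-0.000017, -0.000010)
  term(m=-7) = (-0.000002, 0.000001)   from Y*(Ω₁)=(0.008746, 0.003403), Y(Ω₂)=(-0.000207, 0.000170)
  term(m=-6) = (-0.000101, -0.000018)   from Y*(Ω₁)=(-0.022705, 0.037667), Y(Ω₂)=(0.000829, 0.002179)
  term(m=-5) = (-0.001646, -0.001311)   from Y*(Ω₁)=(-0.109211, -0.094604), Y(Ω₂)=(0.014554, -0.000601)
  term(m=-4) = (-0.008863, -0.020707)   from Y*(Ω₁)=(0.259697, -0.212404), Y(Ω₂)=(0.018628, -0.064500)
  term(m=-3) = (0.010283, -0.114718)   from Y*(Ω₁)=(0.252797, 0.447554), Y(Ω₂)=(-0.184486, -0.127181)
  term(m=-2) = (0.108242, -0.164067)   from Y*(Ω₁)=(-0.367916, 0.131296), Y(Ω₂)=(-0.402130, 0.302429)
  term(m=-1) = (-0.079919, 0.043019)   from Y*(Ω₁)=(0.025507, 0.147367), Y(Ω₂)=(0.192288, 0.575595)
  term(m=+0) = (0.002661, 0.000000)   from Y*(Ω₁)=(-0.451156, -0.000000), Y(Ω₂)=(-0.005897, 0.000000)
  term(m=+1) = (-0.079919, -0.043019)   from Y*(Ω₁)=(-0.025507, 0.147367), Y(Ω₂)=(-0.192288, 0.575595)
  term(m=+2) = (0.108242, 0.164067)   from Y*(Ω₁)=(-0.367916, -0.131296), Y(Ω₂)=(-0.402130, -0.302429)
  term(m=+3) = (0.010283, 0.114718)   from Y*(Ω₁)=(-0.252797, 0.447554), Y(Ω₂)=(0.184486, -0.127181)
  term(m=+4) = (-0.008863, 0.020707)   from Y*(Ω₁)=(0.259697, 0.212404), Y(Ω₂)=(0.018628, 0.064500)
  term(m=+5) = (-0.001646, 0.001311)   from Y*(Ω₁)=(0.109211, -0.094604), Y(Ω₂)=(-0.014554, -0.000601)
  term(m=+6) = (-0.000101, 0.000018)   from Y*(Ω₁)=(-0.022705, -0.037667), Y(Ω₂)=(0.000829, -0.002179)
  term(m=+7) = (-0.000002, -0.000001)   from Y*(Ω₁)=(-0.008746, 0.003403), Y(Ω₂)=(0.000207, 0.000170)
  term(m=+8) = (-0.000000, -0.000000)   from Y*(Ω₁)=(0.000249, 0.001229), Y(Ω₂)=(-0.000017, 0.000010)
Σ over m = (0.058648, 0.000000); ×(4π/17) → (0.043353, 0.000000). Real part: 0.043353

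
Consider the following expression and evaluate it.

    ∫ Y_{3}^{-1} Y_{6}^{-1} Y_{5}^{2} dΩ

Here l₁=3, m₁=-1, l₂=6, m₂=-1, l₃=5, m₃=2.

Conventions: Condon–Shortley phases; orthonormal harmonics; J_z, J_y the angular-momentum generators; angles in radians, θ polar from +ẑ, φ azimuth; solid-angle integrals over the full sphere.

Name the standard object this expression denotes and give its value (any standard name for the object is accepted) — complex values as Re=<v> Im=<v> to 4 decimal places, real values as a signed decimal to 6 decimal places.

This is a Gaunt coefficient — the integral of a triple product of spherical harmonics over the sphere.
m-sum 0 ✓  L=14 even ✓  3≤5≤9 ✓
Π(2lᵢ+1) = 7×13×11 = 1001
triangle coeff Δ(3,6,5) = 1/675675
Σ_t [1,3]: t=1:−1/8640 t=2:+1/2304 t=3:−1/8640 = 7/34560
(3j)²=7/429 [(3 6 5; 0 0 0)], sign=-1
Σ_t [2,4]: t=2:+1/5760 t=3:−1/8640 t=4:+1/241920 = 1/16128
(3j)²=5/1001 [(3 6 5; -1 -1 2)], sign=-1
⇒ 4πI² = 35/429
I = (+1)√(35/429/(4π)) = 0.08057502

Gaunt coefficient, +0.080575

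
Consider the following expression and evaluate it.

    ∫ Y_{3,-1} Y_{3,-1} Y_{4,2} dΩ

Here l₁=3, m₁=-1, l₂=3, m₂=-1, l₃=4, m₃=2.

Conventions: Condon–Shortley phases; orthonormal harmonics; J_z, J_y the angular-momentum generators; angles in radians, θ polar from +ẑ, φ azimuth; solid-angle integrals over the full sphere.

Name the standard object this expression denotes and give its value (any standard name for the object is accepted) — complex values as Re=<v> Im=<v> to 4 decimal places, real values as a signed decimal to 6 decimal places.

Gaunt coefficient, +0.162193

This is a Gaunt coefficient — the integral of a triple product of spherical harmonics over the sphere.
Checks pass: Σm=0; 10 even; l₃=4∈[0,6].
(2·3+1)(2·3+1)(2·4+1) = 441
Δ: 2! 4! 4! / 11! → 1/34650
sum: t=0:+1/72 t=1:−1/16 t=2:+1/72 = -5/144
3j²(3 3 4; 0 0 0) = Δ·Π!·Σ² = 2/77  (sign -1)
sum: t=0:+1/192 t=1:−1/36 t=2:+1/192 = -5/288
3j²(3 3 4; -1 -1 2) = Δ·Π!·Σ² = 20/693  (sign -1)
combine: 4πI² = 441·2/77·20/693 = 40/121
take √, sign +1: I = 0.16219310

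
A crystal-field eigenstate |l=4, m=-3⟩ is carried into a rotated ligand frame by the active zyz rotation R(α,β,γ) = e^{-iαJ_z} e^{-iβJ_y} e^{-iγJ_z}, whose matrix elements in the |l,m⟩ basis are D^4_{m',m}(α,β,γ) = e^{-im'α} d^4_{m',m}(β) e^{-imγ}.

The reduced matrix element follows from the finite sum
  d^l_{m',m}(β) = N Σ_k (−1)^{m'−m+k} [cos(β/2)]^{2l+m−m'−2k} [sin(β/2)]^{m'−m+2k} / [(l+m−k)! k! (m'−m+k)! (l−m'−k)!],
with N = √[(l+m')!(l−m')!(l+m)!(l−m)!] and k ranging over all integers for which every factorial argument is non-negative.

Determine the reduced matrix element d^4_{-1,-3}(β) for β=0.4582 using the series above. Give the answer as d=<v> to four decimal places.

d=0.3176

d^4_{-1,-3}(β=0.4582) via the finite sum:
Half-angle: c=0.973871, s=0.227101. N=√(6·120·1·5040)=1904.940944
The bounds max(0,m−m')=0 and min(l+m,l−m')=1 give 2 terms
  k=0: (−1)^2·1904.9409/(240)·0.9739^6·0.2271^2 = +0.349235
  k=1: (−1)^3·1904.9409/(144)·0.9739^4·0.2271^4 = -0.031652
d^4_{-1,-3}(0.4582) = +0.349235 -0.031652 = +0.317583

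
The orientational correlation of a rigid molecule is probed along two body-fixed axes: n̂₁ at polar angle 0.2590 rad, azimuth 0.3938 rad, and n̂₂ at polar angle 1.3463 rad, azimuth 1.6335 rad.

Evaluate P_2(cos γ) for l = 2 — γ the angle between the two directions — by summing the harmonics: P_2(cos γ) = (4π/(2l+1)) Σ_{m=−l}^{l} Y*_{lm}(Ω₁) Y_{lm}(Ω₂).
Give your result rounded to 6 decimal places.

Summing Y*_{l m}(θ₁,φ₁)·Y_{l m}(θ₂,φ₂) over m ∈ [−2, 2]; prefactor 4π/(2·2+1) = 2.513274:
  m=-2: (+0.017877+0.017956i) × (-0.364248+0.045920i) = -0.007336-0.005719i  (running Σ = -0.007336-0.005719i)
  m=-1: (+0.176622+0.073387i) × (-0.010506-0.167336i) = +0.010425-0.030326i  (running Σ = +0.003089-0.036046i)
  m=0: (+0.568719-0.000000i) × (-0.268501+0.000000i) = -0.152702+0.000000i  (running Σ = -0.149613-0.036046i)
  m=1: (-0.176622+0.073387i) × (+0.010506-0.167336i) = +0.010425+0.030326i  (running Σ = -0.139189-0.005719i)
  m=2: (+0.017877-0.017956i) × (-0.364248-0.045920i) = -0.007336+0.005719i  (running Σ = -0.146525-0.000000i)
Total Σ_m = -0.146525-0.000000i. Multiply by 2.513274: -0.368257-0.000000i. P_2(cos γ) = -0.368257

-0.368257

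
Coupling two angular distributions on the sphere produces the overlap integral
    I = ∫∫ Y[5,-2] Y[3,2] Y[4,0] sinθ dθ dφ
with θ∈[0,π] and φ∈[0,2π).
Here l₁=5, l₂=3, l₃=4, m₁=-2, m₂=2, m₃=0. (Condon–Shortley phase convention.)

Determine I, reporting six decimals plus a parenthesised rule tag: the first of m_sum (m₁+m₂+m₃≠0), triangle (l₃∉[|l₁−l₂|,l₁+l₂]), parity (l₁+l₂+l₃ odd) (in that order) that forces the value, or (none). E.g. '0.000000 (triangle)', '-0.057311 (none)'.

m-sum 0 ✓  L=12 even ✓  2≤4≤8 ✓
Π(2lᵢ+1) = 11×7×9 = 693
triangle coeff Δ(5,3,4) = 1/180180
Σ_t [1,3]: t=1:−1/576 t=2:+1/144 t=3:−1/576 = 1/288
(3j)²=20/1001 [(5 3 4; 0 0 0)], sign=+1
Σ_t [3,4]: t=3:−1/576 t=4:+1/864 = -1/1728
(3j)²=5/1287 [(5 3 4; -2 2 0)], sign=-1
⇒ 4πI² = 100/1859
I = (-1)√(100/1859/(4π)) = -0.06542675
No selection rule forces the value: the integral is nonzero (none).

-0.065427 (none)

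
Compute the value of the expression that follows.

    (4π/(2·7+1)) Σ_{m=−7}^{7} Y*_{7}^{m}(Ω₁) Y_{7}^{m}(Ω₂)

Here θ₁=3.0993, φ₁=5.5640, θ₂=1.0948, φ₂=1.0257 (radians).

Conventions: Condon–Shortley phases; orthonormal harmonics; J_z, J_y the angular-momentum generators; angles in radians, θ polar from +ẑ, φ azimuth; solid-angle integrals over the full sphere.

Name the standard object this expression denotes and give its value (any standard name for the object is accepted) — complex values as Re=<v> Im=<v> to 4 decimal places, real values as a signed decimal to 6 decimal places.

Legendre polynomial (addition theorem), -0.145105

This sum is the spherical-harmonic addition theorem: it equals the Legendre polynomial P_l(cos γ) of the angle γ between the two directions.
Summing Y*_{l m}(θ₁,φ₁)·Y_{l m}(θ₂,φ₂) over m ∈ [−7, 7]; prefactor 4π/(2·7+1) = 0.837758:
  [-7]  conj(Y_{7,-7})(Ω₁) = +0.000000+0.000000i ; Y_{7,-7}(Ω₂) = +0.136794-0.171224i ; Δ = +0.000000+0.000000i
  [-6]  conj(Y_{7,-6})(Ω₁) = +0.000000-0.000000i ; Y_{7,-6}(Ω₂) = +0.419233+0.054377i ; Δ = +0.000000-0.000000i
  [-5]  conj(Y_{7,-5})(Ω₁) = -0.000001+0.000000i ; Y_{7,-5}(Ω₂) = +0.142312+0.322034i ; Δ = -0.000000-0.000000i
  [-4]  conj(Y_{7,-4})(Ω₁) = +0.000023+0.000006i ; Y_{7,-4}(Ω₂) = +0.032492-0.046530i ; Δ = +0.000001-0.000001i
  [-3]  conj(Y_{7,-3})(Ω₁) = -0.000369-0.000554i ; Y_{7,-3}(Ω₂) = +0.353016+0.022799i ; Δ = -0.000117-0.000204i
  [-2]  conj(Y_{7,-2})(Ω₁) = -0.001759+0.013208i ; Y_{7,-2}(Ω₂) = +0.046929+0.090009i ; Δ = -0.001271+0.000461i
  [-1]  conj(Y_{7,-1})(Ω₁) = +0.128470-0.112492i ; Y_{7,-1}(Ω₂) = +0.161727-0.266709i ; Δ = -0.009226-0.052457i
  [+0]  conj(Y_{7,0})(Ω₁) = -1.065358-0.000000i ; Y_{7,0}(Ω₂) = +0.142655+0.000000i ; Δ = -0.151979-0.000000i
  [+1]  conj(Y_{7,1})(Ω₁) = -0.128470-0.112492i ; Y_{7,1}(Ω₂) = -0.161727-0.266709i ; Δ = -0.009226+0.052457i
  [+2]  conj(Y_{7,2})(Ω₁) = -0.001759-0.013208i ; Y_{7,2}(Ω₂) = +0.046929-0.090009i ; Δ = -0.001271-0.000461i
  [+3]  conj(Y_{7,3})(Ω₁) = +0.000369-0.000554i ; Y_{7,3}(Ω₂) = -0.353016+0.022799i ; Δ = -0.000117+0.000204i
  [+4]  conj(Y_{7,4})(Ω₁) = +0.000023-0.000006i ; Y_{7,4}(Ω₂) = +0.032492+0.046530i ; Δ = +0.000001+0.000001i
  [+5]  conj(Y_{7,5})(Ω₁) = +0.000001+0.000000i ; Y_{7,5}(Ω₂) = -0.142312+0.322034i ; Δ = -0.000000+0.000000i
  [+6]  conj(Y_{7,6})(Ω₁) = +0.000000+0.000000i ; Y_{7,6}(Ω₂) = +0.419233-0.054377i ; Δ = +0.000000+0.000000i
  [+7]  conj(Y_{7,7})(Ω₁) = -0.000000+0.000000i ; Y_{7,7}(Ω₂) = -0.136794-0.171224i ; Δ = +0.000000-0.000000i
Total Σ_m = -0.173206+0.000000i. Multiply by 0.837758: -0.145105+0.000000i. P_7(cos γ) = -0.145105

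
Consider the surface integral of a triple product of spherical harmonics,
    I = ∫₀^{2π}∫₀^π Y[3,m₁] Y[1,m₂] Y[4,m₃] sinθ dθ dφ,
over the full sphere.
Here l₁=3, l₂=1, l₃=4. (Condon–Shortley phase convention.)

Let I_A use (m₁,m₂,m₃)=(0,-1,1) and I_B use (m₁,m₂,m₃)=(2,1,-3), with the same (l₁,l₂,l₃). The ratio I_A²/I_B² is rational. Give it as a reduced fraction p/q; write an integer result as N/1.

Shared (l₁,l₂,l₃)=(3,1,4): N and (l;000)² cancel in I_A²/I_B².
A: Δ = 0!·6!·2!/9! = 1/252; Racah Σ t=0..0: t=0:+1/72 = 1/72; ⇒ 3j(3 1 4; 0 -1 1)² = 5/126, sgn -1
B: Δ = 0!·6!·2!/9! = 1/252; Racah Σ t=0..0: t=0:+1/240 = 1/240; ⇒ 3j(3 1 4; 2 1 -3)² = 1/12, sgn -1
I_A²/I_B² = (5/126)/(1/12) = 10/21

10/21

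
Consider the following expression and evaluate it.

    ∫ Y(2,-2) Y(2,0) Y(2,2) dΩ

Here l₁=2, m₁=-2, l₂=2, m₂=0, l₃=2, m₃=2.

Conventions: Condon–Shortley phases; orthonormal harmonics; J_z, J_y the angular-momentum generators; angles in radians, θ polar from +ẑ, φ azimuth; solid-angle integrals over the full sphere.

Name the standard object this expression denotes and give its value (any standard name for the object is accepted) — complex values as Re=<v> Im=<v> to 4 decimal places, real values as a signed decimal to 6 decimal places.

Gaunt coefficient, -0.180224

This is a Gaunt coefficient — the integral of a triple product of spherical harmonics over the sphere.
Rules hold: Σm=0, L=6 even, 0≤2≤4.
N = 5·5·5 = 125
Δ = 2!·2!·2!/7! = 1/630
Racah Σ t=0..2: t=0:+1/8 t=1:−1/1 t=2:+1/8 = -3/4
⇒ 3j(2 2 2; 0 0 0)² = 2/35, sgn -1
Racah Σ t=2..2: t=2:+1/8 = 1/8
⇒ 3j(2 2 2; -2 0 2)² = 2/35, sgn +1
4πI² = N·(3j₀)²·(3jₘ)² = 20/49
I = -1·√(0.408163/4π) = -0.18022375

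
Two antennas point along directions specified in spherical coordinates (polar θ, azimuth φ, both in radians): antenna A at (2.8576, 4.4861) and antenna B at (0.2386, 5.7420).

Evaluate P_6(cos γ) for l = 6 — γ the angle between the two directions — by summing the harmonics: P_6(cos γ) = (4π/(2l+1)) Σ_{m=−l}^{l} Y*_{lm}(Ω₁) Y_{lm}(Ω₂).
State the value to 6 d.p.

-0.164982

Term-by-term m-sum for l=6 (normalisation 4π/13 = 0.966644):
  m=-6: Y*=-0.000049+0.000228i  Y=-0.000084-0.000009i  product +0.000000-0.000000i
  m=-5: Y*=+0.002511+0.001180i  Y=-0.001087+0.000506i  product -0.000003-0.000000i
  m=-4: Y*=+0.012407-0.015802i  Y=-0.005847+0.008659i  product +0.000064+0.000200i
  m=-3: Y*=-0.061635-0.076395i  Y=-0.003254+0.061626i  product +0.004909-0.003550i
  m=-2: Y*=-0.285945+0.139037i  Y=+0.114577+0.215626i  product -0.062743-0.045727i
  m=-1: Y*=+0.133682+0.580640i  Y=+0.494002+0.296916i  product -0.106362+0.326530i
  m=+0: Y*=+0.319678-0.000000i  Y=+0.492981+0.000000i  product +0.157595+0.000000i
  m=+1: Y*=-0.133682+0.580640i  Y=-0.494002+0.296916i  product -0.106362-0.326530i
  m=+2: Y*=-0.285945-0.139037i  Y=+0.114577-0.215626i  product -0.062743+0.045727i
  m=+3: Y*=+0.061635-0.076395i  Y=+0.003254+0.061626i  product +0.004909+0.003550i
  m=+4: Y*=+0.012407+0.015802i  Y=-0.005847-0.008659i  product +0.000064-0.000200i
  m=+5: Y*=-0.002511+0.001180i  Y=+0.001087+0.000506i  product -0.000003+0.000000i
  m=+6: Y*=-0.000049-0.000228i  Y=-0.000084+0.000009i  product +0.000000+0.000000i
Accumulated sum -0.170676-0.000000i; after 4π/(2l+1) scaling, -0.164982-0.000000i ⇒ P_6 = -0.164982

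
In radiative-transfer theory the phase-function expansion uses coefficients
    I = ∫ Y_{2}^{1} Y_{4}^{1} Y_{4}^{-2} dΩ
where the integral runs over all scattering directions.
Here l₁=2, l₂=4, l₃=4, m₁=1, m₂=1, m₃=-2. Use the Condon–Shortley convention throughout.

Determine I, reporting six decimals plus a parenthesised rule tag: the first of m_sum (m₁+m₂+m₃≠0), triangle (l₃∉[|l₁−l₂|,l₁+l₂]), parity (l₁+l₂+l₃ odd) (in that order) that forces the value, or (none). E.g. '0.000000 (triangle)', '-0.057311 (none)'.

Rules hold: Σm=0, L=10 even, 2≤4≤6.
N = 5·9·9 = 405
Δ = 2!·2!·6!/11! = 1/13860
Racah Σ t=0..2: t=0:+1/192 t=1:−1/36 t=2:+1/192 = -5/288
⇒ 3j(2 4 4; 0 0 0)² = 20/693, sgn -1
Racah Σ t=0..1: t=0:+1/240 t=1:−1/96 = -1/160
⇒ 3j(2 4 4; 1 1 -2)² = 27/1540, sgn -1
4πI² = N·(3j₀)²·(3jₘ)² = 1215/5929
I = +1·√(0.204925/4π) = 0.12770047
No selection rule forces the value: the integral is nonzero (none).

0.127700 (none)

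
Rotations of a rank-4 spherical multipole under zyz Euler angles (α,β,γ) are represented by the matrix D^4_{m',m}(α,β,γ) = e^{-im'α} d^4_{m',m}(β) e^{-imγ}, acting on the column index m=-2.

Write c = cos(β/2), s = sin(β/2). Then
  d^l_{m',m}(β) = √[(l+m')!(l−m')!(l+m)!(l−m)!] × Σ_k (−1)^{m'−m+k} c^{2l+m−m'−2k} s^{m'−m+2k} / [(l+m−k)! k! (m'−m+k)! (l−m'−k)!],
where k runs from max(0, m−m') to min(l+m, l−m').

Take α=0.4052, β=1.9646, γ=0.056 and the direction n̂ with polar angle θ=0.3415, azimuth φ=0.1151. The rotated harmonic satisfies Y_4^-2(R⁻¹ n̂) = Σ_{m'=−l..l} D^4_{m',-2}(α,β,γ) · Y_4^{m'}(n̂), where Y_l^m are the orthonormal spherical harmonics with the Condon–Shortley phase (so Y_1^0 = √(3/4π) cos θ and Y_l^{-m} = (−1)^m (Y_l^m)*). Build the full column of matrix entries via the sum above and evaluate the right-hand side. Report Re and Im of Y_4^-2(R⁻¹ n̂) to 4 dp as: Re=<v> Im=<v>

Re=-0.3221 Im=0.0259

Need the full column D^4_{m',-2} for m'=−4..4 at α=0.4052, β=1.9646, γ=0.0560.
cos(β/2)=0.555111, sin(β/2)=0.831776
d^4_{-4,-2}: single k=2 term ⇒ +0.107120;  D = -0.017278+0.105717i
d^4_{-3,-2}: k∈[1..2] ⇒ +0.050551 -0.340490 = -0.289939;  D = -0.069819-0.281407i
d^4_{-2,-2}: k∈[0..2] ⇒ +0.009017 -0.242925 +0.681768 = +0.447859;  D = +0.270466+0.356968i
d^4_{-1,-2}: k∈[0..2] ⇒ -0.057319 +0.643465 -0.963135 = -0.376989;  D = -0.327682-0.186402i
d^4_{0,-2}: k∈[0..2] ⇒ +0.192049 -1.149834 +0.968100 = +0.010315;  D = +0.010250+0.001153i
d^4_{1,-2}: k∈[0..2] ⇒ -0.428977 +1.444702 -0.648727 = +0.366999;  D = +0.351337-0.106069i
d^4_{2,-2}: k∈[0..2] ⇒ +0.681768 -1.224560 +0.229114 = -0.313678;  D = -0.240237+0.201693i
d^4_{3,-2}: k∈[0..1] ⇒ -0.764465 +0.572123 = -0.192341;  D = -0.086628+0.171729i
d^4_{4,-2}: single k=0 term ⇒ +0.539980;  D = +0.033455-0.538943i
Y_4^{m'}(θ=0.3415,φ=0.1151) and Σ D·Y over m':
  (-0.0173+0.1057i)·(+0.0050-0.0025i)  (-0.0698-0.2814i)·(+0.0417-0.0150i)  (+0.2705+0.3570i)·(+0.1905-0.0446i)  (-0.3277-0.1864i)·(+0.4768-0.0551i)  (+0.0103+0.0012i)·(+0.4183+0.0000i)  (+0.3513-0.1061i)·(-0.4768-0.0551i)  (-0.2402+0.2017i)·(+0.1905+0.0446i)  (-0.0866+0.1717i)·(-0.0417-0.0150i)  (+0.0335-0.5389i)·(+0.0050+0.0025i)
Y_4^-2(R⁻¹ n̂) = -0.322147+0.025924i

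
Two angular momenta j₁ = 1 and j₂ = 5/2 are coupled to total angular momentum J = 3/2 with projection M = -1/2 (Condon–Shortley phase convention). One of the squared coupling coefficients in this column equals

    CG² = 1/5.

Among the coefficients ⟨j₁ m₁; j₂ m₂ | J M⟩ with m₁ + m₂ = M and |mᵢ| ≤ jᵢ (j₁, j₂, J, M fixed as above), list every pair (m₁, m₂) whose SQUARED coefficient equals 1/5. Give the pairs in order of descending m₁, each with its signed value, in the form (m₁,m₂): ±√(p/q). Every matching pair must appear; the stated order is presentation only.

Admissible pairs with m₁+m₂ = M = -1/2: (-1,1/2), (0,-1/2), (1,-3/2)
  (m₁,m₂)=(1,-3/2): CG² = 2/5, CG = +√(2/5)
  (m₁,m₂)=(0,-1/2): CG² = 2/5, CG = −√(2/5)
  (m₁,m₂)=(-1,1/2): CG² = 1/5, CG = +√(1/5)   ← matches the target
Pairs with CG² = 1/5: (-1,1/2): +√(1/5)

(-1,1/2): +√(1/5)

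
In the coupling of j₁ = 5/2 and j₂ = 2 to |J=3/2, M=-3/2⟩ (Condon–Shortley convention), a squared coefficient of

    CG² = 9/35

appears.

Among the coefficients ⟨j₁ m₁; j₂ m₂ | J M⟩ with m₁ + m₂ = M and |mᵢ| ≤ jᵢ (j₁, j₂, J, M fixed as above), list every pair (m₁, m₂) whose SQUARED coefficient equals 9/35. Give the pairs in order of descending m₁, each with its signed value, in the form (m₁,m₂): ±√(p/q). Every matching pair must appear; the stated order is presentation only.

(-1/2,-1): −√(9/35)

Admissible pairs with m₁+m₂ = M = -3/2: (-5/2,1), (-3/2,0), (-1/2,-1), (1/2,-2)
  (m₁,m₂)=(1/2,-2): CG² = 4/35, CG = +√(4/35)
  (m₁,m₂)=(-1/2,-1): CG² = 9/35, CG = −√(9/35)   ← matches the target
  (m₁,m₂)=(-3/2,0): CG² = 12/35, CG = +√(12/35)
  (m₁,m₂)=(-5/2,1): CG² = 2/7, CG = −√(2/7)
Pairs with CG² = 9/35: (-1/2,-1): −√(9/35)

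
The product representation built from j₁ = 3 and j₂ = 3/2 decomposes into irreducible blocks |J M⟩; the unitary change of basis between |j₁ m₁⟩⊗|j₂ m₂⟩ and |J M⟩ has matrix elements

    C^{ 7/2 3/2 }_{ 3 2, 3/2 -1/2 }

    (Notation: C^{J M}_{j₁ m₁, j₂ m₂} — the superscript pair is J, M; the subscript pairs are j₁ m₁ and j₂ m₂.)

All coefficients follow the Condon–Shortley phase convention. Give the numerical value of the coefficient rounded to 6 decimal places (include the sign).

triangle: 1!×5!×2!/9! = 240/362880
(j±m)!: 5!×1!×1!×2!×5!×2! = 57600
prefactor² = (2J+1)×Δ×N² = 6400/21
  k=0: +1/(0!×1!×1!×1!×4!×1!) = 1/24
  k=1: −1/(1!×0!×0!×0!×5!×2!) = -1/240
Σ = 3/80  ⇒  CG² = 6400/21×(3/80)² = 3/7
CG = +√(3/7) = +0.654654

+0.654654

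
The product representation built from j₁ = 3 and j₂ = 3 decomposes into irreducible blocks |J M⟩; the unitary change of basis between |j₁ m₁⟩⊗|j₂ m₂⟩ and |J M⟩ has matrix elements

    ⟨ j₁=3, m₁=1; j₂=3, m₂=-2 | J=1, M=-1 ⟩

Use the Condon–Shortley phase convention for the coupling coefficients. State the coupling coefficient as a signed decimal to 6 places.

triangle: 5!·1!·1!/8! = 120/40320
(j±m)!: 4!·2!·1!·5!·0!·2! = 11520
prefactor² = (2J+1)·Δ·N² = 720/7
  k=1: −1/(1!·4!·1!·0!·0!·1!) = -1/24
Σ = -1/24  ⇒  CG² = 720/7·(-1/24)² = 5/28
CG = −√(5/28) = -0.422577

−√(5/28) = -0.422577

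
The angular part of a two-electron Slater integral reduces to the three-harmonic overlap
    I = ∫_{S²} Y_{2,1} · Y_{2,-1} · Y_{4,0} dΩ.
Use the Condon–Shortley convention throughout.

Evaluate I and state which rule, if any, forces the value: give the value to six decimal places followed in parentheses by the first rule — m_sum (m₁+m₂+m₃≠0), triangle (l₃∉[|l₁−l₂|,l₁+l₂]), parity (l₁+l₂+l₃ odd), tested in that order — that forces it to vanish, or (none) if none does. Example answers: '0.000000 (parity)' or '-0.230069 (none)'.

0.161197 (none)

Checks pass: Σm=0; 8 even; l₃=4∈[0,4].
(2·2+1)(2·2+1)(2·4+1) = 225
Δ: 0! 4! 4! / 9! → 1/630
sum: t=0:+1/16 = 1/16
3j²(2 2 4; 0 0 0) = Δ·Π!·Σ² = 2/35  (sign +1)
sum: t=0:+1/36 = 1/36
3j²(2 2 4; 1 -1 0) = Δ·Π!·Σ² = 8/315  (sign +1)
combine: 4πI² = 225·2/35·8/315 = 16/49
take √, sign +1: I = 0.16119702
No selection rule forces the value: the integral is nonzero (none).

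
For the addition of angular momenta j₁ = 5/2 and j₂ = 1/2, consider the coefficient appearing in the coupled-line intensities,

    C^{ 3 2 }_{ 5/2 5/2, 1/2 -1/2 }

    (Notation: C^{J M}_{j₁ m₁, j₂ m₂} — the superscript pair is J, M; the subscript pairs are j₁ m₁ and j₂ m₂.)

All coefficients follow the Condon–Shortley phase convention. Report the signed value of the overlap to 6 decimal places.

j₁+j₂−J=0  J+j₁−j₂=5  J−j₁+j₂=1  j₁+j₂+J+1=7
(j₁±m₁, j₂±m₂, J±M) = (5,0,0,1,5,1)
P² = 2400
sum k=0..0:
  [0] +1/120 = 1/120
S = 1/120
C² = P²·S² = 1/6 ; C = +0.408248

+0.408248  (= +√(1/6))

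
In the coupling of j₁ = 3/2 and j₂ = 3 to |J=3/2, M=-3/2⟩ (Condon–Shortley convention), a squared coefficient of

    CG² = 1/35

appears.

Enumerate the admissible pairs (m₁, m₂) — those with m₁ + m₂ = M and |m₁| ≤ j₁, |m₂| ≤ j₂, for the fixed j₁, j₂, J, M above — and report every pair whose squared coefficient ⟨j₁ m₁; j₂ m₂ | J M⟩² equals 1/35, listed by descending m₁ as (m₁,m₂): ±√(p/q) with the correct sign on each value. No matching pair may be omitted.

(-3/2,0): −√(1/35)

Admissible pairs with m₁+m₂ = M = -3/2: (-3/2,0), (-1/2,-1), (1/2,-2), (3/2,-3)
  (m₁,m₂)=(3/2,-3): CG² = 4/7, CG = +√(4/7)
  (m₁,m₂)=(1/2,-2): CG² = 2/7, CG = −√(2/7)
  (m₁,m₂)=(-1/2,-1): CG² = 4/35, CG = +√(4/35)
  (m₁,m₂)=(-3/2,0): CG² = 1/35, CG = −√(1/35)   ← matches the target
Pairs with CG² = 1/35: (-3/2,0): −√(1/35)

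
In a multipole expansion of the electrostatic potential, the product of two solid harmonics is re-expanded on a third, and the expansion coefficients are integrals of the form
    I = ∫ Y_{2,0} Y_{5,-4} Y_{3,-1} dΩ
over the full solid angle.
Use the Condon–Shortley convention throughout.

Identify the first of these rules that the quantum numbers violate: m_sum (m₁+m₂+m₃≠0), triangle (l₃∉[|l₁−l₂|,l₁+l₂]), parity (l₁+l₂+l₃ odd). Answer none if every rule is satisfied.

m_sum

Σmᵢ = -5  ✗
l₃∈[|l₁−l₂|,l₁+l₂]=[3,7], have l₃=3
Σlᵢ = 10 ⇒ even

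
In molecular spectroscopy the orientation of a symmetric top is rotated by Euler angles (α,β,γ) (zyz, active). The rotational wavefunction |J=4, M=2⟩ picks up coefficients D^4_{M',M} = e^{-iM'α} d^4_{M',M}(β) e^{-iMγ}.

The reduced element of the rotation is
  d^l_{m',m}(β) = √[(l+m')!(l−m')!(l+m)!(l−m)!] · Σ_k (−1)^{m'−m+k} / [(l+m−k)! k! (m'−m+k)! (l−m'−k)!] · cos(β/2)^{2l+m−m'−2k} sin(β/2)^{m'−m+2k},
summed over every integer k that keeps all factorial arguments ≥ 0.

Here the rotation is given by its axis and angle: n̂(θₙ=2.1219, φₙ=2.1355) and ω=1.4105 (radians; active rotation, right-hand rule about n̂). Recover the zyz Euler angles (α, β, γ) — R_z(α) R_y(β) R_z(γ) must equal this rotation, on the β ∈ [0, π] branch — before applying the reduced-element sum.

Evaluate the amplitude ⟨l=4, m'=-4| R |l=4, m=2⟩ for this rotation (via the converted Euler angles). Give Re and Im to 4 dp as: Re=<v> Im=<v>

Axis–angle → zyz. n̂ = (sinθₙcosφₙ, sinθₙsinφₙ, cosθₙ) = (-0.455933, +0.719680, -0.523628), ω = 1.4105.
R = I cosω + sinω [n̂]ₓ + (1−cosω) n̂n̂ᵀ gives
  R = [+0.334306, +0.241162, +0.911087; -0.792668, +0.594881, +0.133392; -0.509820, -0.766784, +0.390034]
β = atan2(√(R₁₃²+R₂₃²), R₃₃) = 1.170128; α = atan2(R₂₃, R₁₃) mod 2π = 0.145376; γ = atan2(R₃₂, −R₃₁) mod 2π = 5.299154
D^4_{-4,2}(0.1454,1.1701,5.2992) = e^{-i·-4·0.1454}·d^4_{-4,2}(1.1701)·e^{-i·2·5.2992}. Compute d first:
c=cos(1.170128/2)=0.833677, s=sin(1.170128/2)=0.552253; N=√[1·40320·720·2]=7619.763776
Admissible k: 6..6 (factorial args all ≥0)
  k=6: (−1)^0·7619.7638/(1440)·0.8337^2·0.5523^6 = +0.104328
d^4_{-4,2}(1.1701) = +0.104328
D = (+0.835637+0.549283i)·(+0.104328)·(-0.386898+0.922122i) = -0.086573+0.058220i

Re=-0.0866 Im=0.0582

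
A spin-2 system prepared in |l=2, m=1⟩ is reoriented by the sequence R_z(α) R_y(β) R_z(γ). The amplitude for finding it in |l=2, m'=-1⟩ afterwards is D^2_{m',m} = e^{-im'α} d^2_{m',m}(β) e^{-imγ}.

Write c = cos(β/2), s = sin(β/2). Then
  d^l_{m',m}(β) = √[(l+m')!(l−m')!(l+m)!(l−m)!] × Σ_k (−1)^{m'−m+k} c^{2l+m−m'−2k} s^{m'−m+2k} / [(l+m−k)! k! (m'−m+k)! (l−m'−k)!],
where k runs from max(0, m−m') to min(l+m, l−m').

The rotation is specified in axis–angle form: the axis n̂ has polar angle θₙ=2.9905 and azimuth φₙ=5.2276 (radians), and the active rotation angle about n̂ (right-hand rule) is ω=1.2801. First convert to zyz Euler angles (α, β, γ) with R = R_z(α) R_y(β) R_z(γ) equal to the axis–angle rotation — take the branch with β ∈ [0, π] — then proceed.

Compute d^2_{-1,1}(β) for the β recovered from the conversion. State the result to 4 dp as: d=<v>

d=0.0240

Axis–angle → zyz. n̂ = (sinθₙcosφₙ, sinθₙsinφₙ, cosθₙ) = (+0.074163, -0.130979, -0.988607), ω = 1.2801.
R = I cosω + sinω [n̂]ₓ + (1−cosω) n̂n̂ᵀ gives
  R = [+0.290543, +0.940200, -0.177788; -0.954059, +0.298858, +0.021322; +0.073180, +0.163425, +0.983838]
β = atan2(√(R₁₃²+R₂₃²), R₃₃) = 0.180033; α = atan2(R₂₃, R₁₃) mod 2π = 3.022233; γ = atan2(R₃₂, −R₃₁) mod 2π = 1.991811
d^2_{-1,1}(β=0.1800) via the finite sum:
Half-angle: c=0.995951, s=0.089895. N=√(1·6·6·1)=6.000000
The bounds max(0,m−m')=2 and min(l+m,l−m')=3 give 2 terms
  k=2: (−1)^0·6.0000/(2)·0.9960^2·0.0899^2 = +0.024047
  k=3: (−1)^1·6.0000/(6)·0.9960^0·0.0899^4 = -0.000065
d^2_{-1,1}(0.1800) = +0.024047 -0.000065 = +0.023982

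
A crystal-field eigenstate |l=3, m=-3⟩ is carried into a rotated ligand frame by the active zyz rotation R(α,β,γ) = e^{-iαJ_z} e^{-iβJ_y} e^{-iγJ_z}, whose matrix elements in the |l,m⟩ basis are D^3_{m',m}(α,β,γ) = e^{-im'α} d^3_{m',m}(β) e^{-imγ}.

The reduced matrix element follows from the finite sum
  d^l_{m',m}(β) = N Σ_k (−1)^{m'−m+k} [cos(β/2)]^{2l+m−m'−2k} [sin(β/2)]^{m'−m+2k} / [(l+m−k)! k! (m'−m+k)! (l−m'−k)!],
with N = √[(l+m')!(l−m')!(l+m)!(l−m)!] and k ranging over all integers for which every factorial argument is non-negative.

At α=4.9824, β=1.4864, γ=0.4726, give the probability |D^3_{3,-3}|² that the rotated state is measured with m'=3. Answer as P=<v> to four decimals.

P=0.0092

First d^3_{3,-3}(β=1.4864), then the phase factors e^{-i(3)α} and e^{-i(-3)γ}:
c=cos(1.486400/2)=0.736307, s=sin(1.486400/2)=0.676648; N=√[720·1·1·720]=720.000000
The bounds max(0,m−m')=0 and min(l+m,l−m')=0 give 1 term
  k=0: (−1)^6·720.0000/(720)·0.7363^0·0.6766^6 = +0.095979
d^3_{3,-3}(1.4864) = +0.095979
|D^3_{3,-3}|² = |d^3_{3,-3}(β)|² = (+0.095979)² = 0.009212 (the z-rotation phases have unit modulus)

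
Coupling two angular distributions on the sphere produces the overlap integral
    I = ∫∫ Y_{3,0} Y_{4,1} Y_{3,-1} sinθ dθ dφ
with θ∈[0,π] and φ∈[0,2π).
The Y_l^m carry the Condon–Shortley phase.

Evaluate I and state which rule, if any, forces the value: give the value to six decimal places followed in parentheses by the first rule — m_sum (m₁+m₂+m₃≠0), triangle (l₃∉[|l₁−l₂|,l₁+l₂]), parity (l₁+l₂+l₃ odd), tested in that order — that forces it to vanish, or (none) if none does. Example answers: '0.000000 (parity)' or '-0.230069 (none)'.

-0.099323 (none)

Rules hold: Σm=0, L=10 even, 1≤3≤7.
N = 7·9·7 = 441
Δ = 4!·2!·4!/11! = 1/34650
Racah Σ t=1..3: t=1:−1/72 t=2:+1/16 t=3:−1/72 = 5/144
⇒ 3j(3 4 3; 0 0 0)² = 2/77, sgn -1
Racah Σ t=1..3: t=1:−1/288 t=2:+1/24 t=3:−1/48 = 5/288
⇒ 3j(3 4 3; 0 1 -1)² = 5/462, sgn +1
4πI² = N·(3j₀)²·(3jₘ)² = 15/121
I = -1·√(0.123967/4π) = -0.09932258
No selection rule forces the value: the integral is nonzero (none).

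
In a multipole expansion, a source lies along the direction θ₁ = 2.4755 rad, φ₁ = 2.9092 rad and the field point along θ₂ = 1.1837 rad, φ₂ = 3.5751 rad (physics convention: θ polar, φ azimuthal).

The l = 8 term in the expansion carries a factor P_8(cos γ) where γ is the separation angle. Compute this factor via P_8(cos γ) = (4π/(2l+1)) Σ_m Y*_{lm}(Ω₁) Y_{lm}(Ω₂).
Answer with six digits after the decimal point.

Term-by-term m-sum for l=8 (normalisation 4π/17 = 0.739198):
  m=-8: Y*=(-0.003115, -0.010503)  Y=(-0.263951, 0.089369)  product (0.001761, 0.002494)
  m=-7: Y*=(-0.003118, -0.055670)  Y=(0.451816, 0.048548)  product (0.001294, -0.025304)
  m=-6: Y*=(0.030426, -0.170649)  Y=(-0.231499, -0.138940)  product (-0.030754, 0.035278)
  m=-5: Y*=(0.143620, -0.331499)  Y=(-0.101290, -0.149096)  product (-0.063973, 0.012164)
  m=-4: Y*=(0.288133, -0.386004)  Y=(0.055992, 0.339967)  product (0.147362, 0.076342)
  m=-3: Y*=(0.227444, -0.190479)  Y=(-0.006070, 0.021911)  product (0.002793, 0.006140)
  m=-2: Y*=(-0.161332, 0.080895)  Y=(0.217012, -0.255677)  product (-0.014328, 0.058804)
  m=-1: Y*=(-0.387163, 0.091629)  Y=(-0.039281, 0.018182)  product (0.013542, -0.010639)
  m=+0: Y*=(0.058632, -0.000000)  Y=(-0.326508, 0.000000)  product (-0.019144, 0.000000)
  m=+1: Y*=(0.387163, 0.091629)  Y=(0.039281, 0.018182)  product (0.013542, 0.010639)
  m=+2: Y*=(-0.161332, -0.080895)  Y=(0.217012, 0.255677)  product (-0.014328, -0.058804)
  m=+3: Y*=(-0.227444, -0.190479)  Y=(0.006070, 0.021911)  product (0.002793, -0.006140)
  m=+4: Y*=(0.288133, 0.386004)  Y=(0.055992, -0.339967)  product (0.147362, -0.076342)
  m=+5: Y*=(-0.143620, -0.331499)  Y=(0.101290, -0.149096)  product (-0.063973, -0.012164)
  m=+6: Y*=(0.030426, 0.170649)  Y=(-0.231499, 0.138940)  product (-0.030754, -0.035278)
  m=+7: Y*=(0.003118, -0.055670)  Y=(-0.451816, 0.048548)  product (0.001294, 0.025304)
  m=+8: Y*=(-0.003115, 0.010503)  Y=(-0.263951, -0.089369)  product (0.001761, -0.002494)
Σ over m = (0.096251, 0.000000); ×(4π/17) → (0.071149, 0.000000). Real part: 0.071149

0.071149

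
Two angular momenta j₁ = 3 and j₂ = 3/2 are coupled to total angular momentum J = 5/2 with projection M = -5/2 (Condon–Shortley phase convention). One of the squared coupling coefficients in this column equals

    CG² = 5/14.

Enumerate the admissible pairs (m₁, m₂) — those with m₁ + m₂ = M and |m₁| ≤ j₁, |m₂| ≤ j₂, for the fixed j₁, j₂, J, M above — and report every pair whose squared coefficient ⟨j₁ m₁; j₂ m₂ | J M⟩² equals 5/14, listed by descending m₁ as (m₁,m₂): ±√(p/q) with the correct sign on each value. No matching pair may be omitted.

(-2,-1/2): −√(5/14)

Admissible pairs with m₁+m₂ = M = -5/2: (-3,1/2), (-2,-1/2), (-1,-3/2)
  (m₁,m₂)=(-1,-3/2): CG² = 3/28, CG = +√(3/28)
  (m₁,m₂)=(-2,-1/2): CG² = 5/14, CG = −√(5/14)   ← matches the target
  (m₁,m₂)=(-3,1/2): CG² = 15/28, CG = +√(15/28)
Pairs with CG² = 5/14: (-2,-1/2): −√(5/14)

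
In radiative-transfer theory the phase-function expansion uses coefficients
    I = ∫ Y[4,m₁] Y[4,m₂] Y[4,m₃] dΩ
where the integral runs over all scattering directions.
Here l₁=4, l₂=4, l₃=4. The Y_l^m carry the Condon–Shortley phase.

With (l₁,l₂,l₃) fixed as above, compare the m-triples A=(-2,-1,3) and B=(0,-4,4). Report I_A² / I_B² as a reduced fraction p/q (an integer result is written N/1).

5/14

Shared (l₁,l₂,l₃)=(4,4,4): N and (l;000)² cancel in I_A²/I_B².
A: Δ = 4!·4!·4!/13! = 1/450450; Racah Σ t=2..3: t=2:+1/576 t=3:−1/864 = 1/1728; ⇒ 3j(4 4 4; -2 -1 3)² = 5/1287, sgn -1
B: Δ = 4!·4!·4!/13! = 1/450450; Racah Σ t=0..0: t=0:+1/13824 = 1/13824; ⇒ 3j(4 4 4; 0 -4 4)² = 14/1287, sgn +1
I_A²/I_B² = (5/1287)/(14/1287) = 5/14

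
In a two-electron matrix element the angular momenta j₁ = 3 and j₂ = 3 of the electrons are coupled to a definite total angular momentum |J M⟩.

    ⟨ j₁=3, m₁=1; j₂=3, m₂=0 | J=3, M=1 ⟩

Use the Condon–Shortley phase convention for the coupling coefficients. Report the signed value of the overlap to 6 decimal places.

-0.408248

j₁+j₂−J=3  J+j₁−j₂=3  J−j₁+j₂=3  j₁+j₂+J+1=10
(j₁±m₁, j₂±m₂, J±M) = (4,2,3,3,4,2)
P² = 864/25
sum k=0..2:
  [0] +1/72 = 1/72
  [1] −1/8 = -1/8
  [2] +1/24 = 1/24
S = -5/72
C² = P²·S² = 1/6 ; C = -0.408248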